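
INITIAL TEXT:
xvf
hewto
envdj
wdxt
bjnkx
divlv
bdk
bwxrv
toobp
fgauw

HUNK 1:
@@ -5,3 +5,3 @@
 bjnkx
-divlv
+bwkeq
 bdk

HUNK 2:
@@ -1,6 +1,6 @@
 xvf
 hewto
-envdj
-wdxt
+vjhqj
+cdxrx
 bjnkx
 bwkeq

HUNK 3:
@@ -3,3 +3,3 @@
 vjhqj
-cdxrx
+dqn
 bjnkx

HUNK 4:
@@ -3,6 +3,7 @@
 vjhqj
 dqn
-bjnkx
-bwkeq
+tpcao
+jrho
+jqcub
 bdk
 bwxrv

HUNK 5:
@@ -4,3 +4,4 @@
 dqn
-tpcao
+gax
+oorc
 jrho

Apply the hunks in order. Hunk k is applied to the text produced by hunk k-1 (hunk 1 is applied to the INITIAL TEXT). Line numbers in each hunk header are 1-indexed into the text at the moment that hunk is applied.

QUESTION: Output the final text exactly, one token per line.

Hunk 1: at line 5 remove [divlv] add [bwkeq] -> 10 lines: xvf hewto envdj wdxt bjnkx bwkeq bdk bwxrv toobp fgauw
Hunk 2: at line 1 remove [envdj,wdxt] add [vjhqj,cdxrx] -> 10 lines: xvf hewto vjhqj cdxrx bjnkx bwkeq bdk bwxrv toobp fgauw
Hunk 3: at line 3 remove [cdxrx] add [dqn] -> 10 lines: xvf hewto vjhqj dqn bjnkx bwkeq bdk bwxrv toobp fgauw
Hunk 4: at line 3 remove [bjnkx,bwkeq] add [tpcao,jrho,jqcub] -> 11 lines: xvf hewto vjhqj dqn tpcao jrho jqcub bdk bwxrv toobp fgauw
Hunk 5: at line 4 remove [tpcao] add [gax,oorc] -> 12 lines: xvf hewto vjhqj dqn gax oorc jrho jqcub bdk bwxrv toobp fgauw

Answer: xvf
hewto
vjhqj
dqn
gax
oorc
jrho
jqcub
bdk
bwxrv
toobp
fgauw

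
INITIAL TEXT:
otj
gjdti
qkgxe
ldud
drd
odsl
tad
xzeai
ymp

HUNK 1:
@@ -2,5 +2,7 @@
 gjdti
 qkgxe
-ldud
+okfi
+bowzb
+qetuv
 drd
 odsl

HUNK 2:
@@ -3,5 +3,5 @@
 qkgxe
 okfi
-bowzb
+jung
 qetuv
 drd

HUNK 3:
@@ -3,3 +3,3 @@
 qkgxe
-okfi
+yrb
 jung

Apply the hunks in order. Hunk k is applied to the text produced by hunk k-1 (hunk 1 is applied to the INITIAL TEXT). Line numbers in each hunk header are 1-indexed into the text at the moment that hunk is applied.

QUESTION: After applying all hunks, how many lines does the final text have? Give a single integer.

Answer: 11

Derivation:
Hunk 1: at line 2 remove [ldud] add [okfi,bowzb,qetuv] -> 11 lines: otj gjdti qkgxe okfi bowzb qetuv drd odsl tad xzeai ymp
Hunk 2: at line 3 remove [bowzb] add [jung] -> 11 lines: otj gjdti qkgxe okfi jung qetuv drd odsl tad xzeai ymp
Hunk 3: at line 3 remove [okfi] add [yrb] -> 11 lines: otj gjdti qkgxe yrb jung qetuv drd odsl tad xzeai ymp
Final line count: 11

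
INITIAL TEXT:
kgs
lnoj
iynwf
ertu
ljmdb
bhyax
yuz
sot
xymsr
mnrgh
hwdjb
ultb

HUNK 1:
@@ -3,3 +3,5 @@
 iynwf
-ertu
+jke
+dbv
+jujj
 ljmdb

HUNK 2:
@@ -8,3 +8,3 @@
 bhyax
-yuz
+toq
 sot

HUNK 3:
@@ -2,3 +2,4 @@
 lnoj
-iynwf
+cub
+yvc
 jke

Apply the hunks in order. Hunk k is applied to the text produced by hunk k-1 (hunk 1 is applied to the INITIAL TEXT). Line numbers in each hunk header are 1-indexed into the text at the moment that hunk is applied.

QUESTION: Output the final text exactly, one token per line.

Answer: kgs
lnoj
cub
yvc
jke
dbv
jujj
ljmdb
bhyax
toq
sot
xymsr
mnrgh
hwdjb
ultb

Derivation:
Hunk 1: at line 3 remove [ertu] add [jke,dbv,jujj] -> 14 lines: kgs lnoj iynwf jke dbv jujj ljmdb bhyax yuz sot xymsr mnrgh hwdjb ultb
Hunk 2: at line 8 remove [yuz] add [toq] -> 14 lines: kgs lnoj iynwf jke dbv jujj ljmdb bhyax toq sot xymsr mnrgh hwdjb ultb
Hunk 3: at line 2 remove [iynwf] add [cub,yvc] -> 15 lines: kgs lnoj cub yvc jke dbv jujj ljmdb bhyax toq sot xymsr mnrgh hwdjb ultb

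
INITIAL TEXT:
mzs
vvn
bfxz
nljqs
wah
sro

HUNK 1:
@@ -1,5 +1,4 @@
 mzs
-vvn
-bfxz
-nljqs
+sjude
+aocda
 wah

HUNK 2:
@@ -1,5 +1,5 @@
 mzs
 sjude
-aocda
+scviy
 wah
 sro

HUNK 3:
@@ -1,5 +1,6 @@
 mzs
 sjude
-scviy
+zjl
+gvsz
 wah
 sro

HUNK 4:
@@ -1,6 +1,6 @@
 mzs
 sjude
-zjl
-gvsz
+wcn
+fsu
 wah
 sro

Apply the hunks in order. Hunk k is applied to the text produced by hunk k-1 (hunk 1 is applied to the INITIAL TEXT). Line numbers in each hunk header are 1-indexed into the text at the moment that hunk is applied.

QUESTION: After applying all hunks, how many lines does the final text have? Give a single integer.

Hunk 1: at line 1 remove [vvn,bfxz,nljqs] add [sjude,aocda] -> 5 lines: mzs sjude aocda wah sro
Hunk 2: at line 1 remove [aocda] add [scviy] -> 5 lines: mzs sjude scviy wah sro
Hunk 3: at line 1 remove [scviy] add [zjl,gvsz] -> 6 lines: mzs sjude zjl gvsz wah sro
Hunk 4: at line 1 remove [zjl,gvsz] add [wcn,fsu] -> 6 lines: mzs sjude wcn fsu wah sro
Final line count: 6

Answer: 6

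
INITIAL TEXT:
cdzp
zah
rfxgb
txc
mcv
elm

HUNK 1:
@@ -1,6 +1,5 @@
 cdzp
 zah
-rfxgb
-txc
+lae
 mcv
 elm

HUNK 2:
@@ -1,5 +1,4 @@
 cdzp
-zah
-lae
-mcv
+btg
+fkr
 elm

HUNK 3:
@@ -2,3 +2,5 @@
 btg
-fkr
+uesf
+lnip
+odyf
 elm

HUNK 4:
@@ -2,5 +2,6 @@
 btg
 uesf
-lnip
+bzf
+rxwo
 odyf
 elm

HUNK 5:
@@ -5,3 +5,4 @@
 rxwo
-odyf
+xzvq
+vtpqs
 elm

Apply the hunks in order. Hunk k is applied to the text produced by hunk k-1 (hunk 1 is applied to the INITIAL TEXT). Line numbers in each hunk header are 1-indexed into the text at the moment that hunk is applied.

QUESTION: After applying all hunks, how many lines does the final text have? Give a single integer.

Answer: 8

Derivation:
Hunk 1: at line 1 remove [rfxgb,txc] add [lae] -> 5 lines: cdzp zah lae mcv elm
Hunk 2: at line 1 remove [zah,lae,mcv] add [btg,fkr] -> 4 lines: cdzp btg fkr elm
Hunk 3: at line 2 remove [fkr] add [uesf,lnip,odyf] -> 6 lines: cdzp btg uesf lnip odyf elm
Hunk 4: at line 2 remove [lnip] add [bzf,rxwo] -> 7 lines: cdzp btg uesf bzf rxwo odyf elm
Hunk 5: at line 5 remove [odyf] add [xzvq,vtpqs] -> 8 lines: cdzp btg uesf bzf rxwo xzvq vtpqs elm
Final line count: 8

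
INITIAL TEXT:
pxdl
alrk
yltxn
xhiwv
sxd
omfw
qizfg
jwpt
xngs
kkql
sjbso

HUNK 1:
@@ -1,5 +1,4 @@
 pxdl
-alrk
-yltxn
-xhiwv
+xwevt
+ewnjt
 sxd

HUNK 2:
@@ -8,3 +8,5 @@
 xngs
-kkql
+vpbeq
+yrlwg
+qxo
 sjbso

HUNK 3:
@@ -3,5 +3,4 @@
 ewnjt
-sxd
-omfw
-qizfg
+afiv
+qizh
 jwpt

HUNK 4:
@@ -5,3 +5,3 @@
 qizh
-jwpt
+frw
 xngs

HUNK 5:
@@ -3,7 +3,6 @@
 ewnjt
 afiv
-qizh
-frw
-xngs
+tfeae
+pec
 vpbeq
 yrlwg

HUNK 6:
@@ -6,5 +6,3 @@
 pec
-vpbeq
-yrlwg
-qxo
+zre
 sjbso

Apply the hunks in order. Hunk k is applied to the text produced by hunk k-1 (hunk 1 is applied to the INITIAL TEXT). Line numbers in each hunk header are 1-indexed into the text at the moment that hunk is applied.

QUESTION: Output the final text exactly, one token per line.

Hunk 1: at line 1 remove [alrk,yltxn,xhiwv] add [xwevt,ewnjt] -> 10 lines: pxdl xwevt ewnjt sxd omfw qizfg jwpt xngs kkql sjbso
Hunk 2: at line 8 remove [kkql] add [vpbeq,yrlwg,qxo] -> 12 lines: pxdl xwevt ewnjt sxd omfw qizfg jwpt xngs vpbeq yrlwg qxo sjbso
Hunk 3: at line 3 remove [sxd,omfw,qizfg] add [afiv,qizh] -> 11 lines: pxdl xwevt ewnjt afiv qizh jwpt xngs vpbeq yrlwg qxo sjbso
Hunk 4: at line 5 remove [jwpt] add [frw] -> 11 lines: pxdl xwevt ewnjt afiv qizh frw xngs vpbeq yrlwg qxo sjbso
Hunk 5: at line 3 remove [qizh,frw,xngs] add [tfeae,pec] -> 10 lines: pxdl xwevt ewnjt afiv tfeae pec vpbeq yrlwg qxo sjbso
Hunk 6: at line 6 remove [vpbeq,yrlwg,qxo] add [zre] -> 8 lines: pxdl xwevt ewnjt afiv tfeae pec zre sjbso

Answer: pxdl
xwevt
ewnjt
afiv
tfeae
pec
zre
sjbso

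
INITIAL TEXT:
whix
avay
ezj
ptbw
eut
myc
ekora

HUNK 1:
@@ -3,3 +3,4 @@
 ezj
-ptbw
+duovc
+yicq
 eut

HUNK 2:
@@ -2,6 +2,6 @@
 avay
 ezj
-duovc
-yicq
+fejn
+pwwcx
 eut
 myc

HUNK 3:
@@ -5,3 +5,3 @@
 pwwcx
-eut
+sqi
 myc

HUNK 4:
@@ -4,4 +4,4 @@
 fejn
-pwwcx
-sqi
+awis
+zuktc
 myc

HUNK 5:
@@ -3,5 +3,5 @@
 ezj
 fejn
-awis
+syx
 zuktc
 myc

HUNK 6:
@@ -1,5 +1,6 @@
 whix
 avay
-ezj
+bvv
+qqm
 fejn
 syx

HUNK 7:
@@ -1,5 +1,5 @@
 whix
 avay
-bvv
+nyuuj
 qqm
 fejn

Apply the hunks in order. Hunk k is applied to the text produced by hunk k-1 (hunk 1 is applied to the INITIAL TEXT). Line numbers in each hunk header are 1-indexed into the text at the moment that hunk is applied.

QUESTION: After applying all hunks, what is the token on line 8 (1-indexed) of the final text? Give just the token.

Hunk 1: at line 3 remove [ptbw] add [duovc,yicq] -> 8 lines: whix avay ezj duovc yicq eut myc ekora
Hunk 2: at line 2 remove [duovc,yicq] add [fejn,pwwcx] -> 8 lines: whix avay ezj fejn pwwcx eut myc ekora
Hunk 3: at line 5 remove [eut] add [sqi] -> 8 lines: whix avay ezj fejn pwwcx sqi myc ekora
Hunk 4: at line 4 remove [pwwcx,sqi] add [awis,zuktc] -> 8 lines: whix avay ezj fejn awis zuktc myc ekora
Hunk 5: at line 3 remove [awis] add [syx] -> 8 lines: whix avay ezj fejn syx zuktc myc ekora
Hunk 6: at line 1 remove [ezj] add [bvv,qqm] -> 9 lines: whix avay bvv qqm fejn syx zuktc myc ekora
Hunk 7: at line 1 remove [bvv] add [nyuuj] -> 9 lines: whix avay nyuuj qqm fejn syx zuktc myc ekora
Final line 8: myc

Answer: myc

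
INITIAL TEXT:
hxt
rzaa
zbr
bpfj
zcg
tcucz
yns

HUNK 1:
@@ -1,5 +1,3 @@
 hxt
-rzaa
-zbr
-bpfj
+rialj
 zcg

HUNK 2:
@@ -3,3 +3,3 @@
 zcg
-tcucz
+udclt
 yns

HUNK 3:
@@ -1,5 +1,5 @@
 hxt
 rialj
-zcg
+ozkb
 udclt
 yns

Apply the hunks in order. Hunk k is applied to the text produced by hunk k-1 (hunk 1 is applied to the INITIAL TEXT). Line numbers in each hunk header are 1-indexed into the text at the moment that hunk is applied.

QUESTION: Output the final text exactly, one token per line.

Hunk 1: at line 1 remove [rzaa,zbr,bpfj] add [rialj] -> 5 lines: hxt rialj zcg tcucz yns
Hunk 2: at line 3 remove [tcucz] add [udclt] -> 5 lines: hxt rialj zcg udclt yns
Hunk 3: at line 1 remove [zcg] add [ozkb] -> 5 lines: hxt rialj ozkb udclt yns

Answer: hxt
rialj
ozkb
udclt
yns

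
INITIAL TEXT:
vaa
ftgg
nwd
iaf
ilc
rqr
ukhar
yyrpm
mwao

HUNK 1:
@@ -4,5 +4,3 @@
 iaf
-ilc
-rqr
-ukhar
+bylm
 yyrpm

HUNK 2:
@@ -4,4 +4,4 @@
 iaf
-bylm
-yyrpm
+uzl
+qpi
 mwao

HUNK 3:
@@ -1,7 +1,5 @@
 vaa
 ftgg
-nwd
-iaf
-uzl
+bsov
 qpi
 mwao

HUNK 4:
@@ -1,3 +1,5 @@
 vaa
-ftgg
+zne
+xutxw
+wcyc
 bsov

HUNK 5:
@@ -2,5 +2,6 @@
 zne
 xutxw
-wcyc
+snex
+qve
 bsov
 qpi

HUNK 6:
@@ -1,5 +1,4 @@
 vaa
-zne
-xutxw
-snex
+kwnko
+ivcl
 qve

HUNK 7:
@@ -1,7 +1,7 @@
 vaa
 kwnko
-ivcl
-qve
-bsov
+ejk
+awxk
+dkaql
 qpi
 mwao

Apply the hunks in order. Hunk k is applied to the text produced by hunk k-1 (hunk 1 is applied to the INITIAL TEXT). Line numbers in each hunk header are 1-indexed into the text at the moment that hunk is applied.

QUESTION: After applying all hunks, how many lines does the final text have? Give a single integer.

Hunk 1: at line 4 remove [ilc,rqr,ukhar] add [bylm] -> 7 lines: vaa ftgg nwd iaf bylm yyrpm mwao
Hunk 2: at line 4 remove [bylm,yyrpm] add [uzl,qpi] -> 7 lines: vaa ftgg nwd iaf uzl qpi mwao
Hunk 3: at line 1 remove [nwd,iaf,uzl] add [bsov] -> 5 lines: vaa ftgg bsov qpi mwao
Hunk 4: at line 1 remove [ftgg] add [zne,xutxw,wcyc] -> 7 lines: vaa zne xutxw wcyc bsov qpi mwao
Hunk 5: at line 2 remove [wcyc] add [snex,qve] -> 8 lines: vaa zne xutxw snex qve bsov qpi mwao
Hunk 6: at line 1 remove [zne,xutxw,snex] add [kwnko,ivcl] -> 7 lines: vaa kwnko ivcl qve bsov qpi mwao
Hunk 7: at line 1 remove [ivcl,qve,bsov] add [ejk,awxk,dkaql] -> 7 lines: vaa kwnko ejk awxk dkaql qpi mwao
Final line count: 7

Answer: 7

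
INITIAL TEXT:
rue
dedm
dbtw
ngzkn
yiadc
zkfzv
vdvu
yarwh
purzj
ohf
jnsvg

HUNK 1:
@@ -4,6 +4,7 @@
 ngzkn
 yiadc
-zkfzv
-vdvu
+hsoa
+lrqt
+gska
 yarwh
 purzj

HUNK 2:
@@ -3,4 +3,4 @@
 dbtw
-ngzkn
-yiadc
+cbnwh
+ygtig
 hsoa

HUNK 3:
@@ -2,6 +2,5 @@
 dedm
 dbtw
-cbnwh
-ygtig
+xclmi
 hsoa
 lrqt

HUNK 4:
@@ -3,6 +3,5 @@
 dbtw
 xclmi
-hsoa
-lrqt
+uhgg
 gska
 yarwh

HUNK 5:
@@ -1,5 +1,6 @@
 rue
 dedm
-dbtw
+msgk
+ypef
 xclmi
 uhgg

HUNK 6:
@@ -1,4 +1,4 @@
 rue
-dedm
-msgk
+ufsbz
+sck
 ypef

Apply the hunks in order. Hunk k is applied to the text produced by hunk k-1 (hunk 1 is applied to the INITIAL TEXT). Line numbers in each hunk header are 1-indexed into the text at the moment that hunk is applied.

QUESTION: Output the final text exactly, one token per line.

Hunk 1: at line 4 remove [zkfzv,vdvu] add [hsoa,lrqt,gska] -> 12 lines: rue dedm dbtw ngzkn yiadc hsoa lrqt gska yarwh purzj ohf jnsvg
Hunk 2: at line 3 remove [ngzkn,yiadc] add [cbnwh,ygtig] -> 12 lines: rue dedm dbtw cbnwh ygtig hsoa lrqt gska yarwh purzj ohf jnsvg
Hunk 3: at line 2 remove [cbnwh,ygtig] add [xclmi] -> 11 lines: rue dedm dbtw xclmi hsoa lrqt gska yarwh purzj ohf jnsvg
Hunk 4: at line 3 remove [hsoa,lrqt] add [uhgg] -> 10 lines: rue dedm dbtw xclmi uhgg gska yarwh purzj ohf jnsvg
Hunk 5: at line 1 remove [dbtw] add [msgk,ypef] -> 11 lines: rue dedm msgk ypef xclmi uhgg gska yarwh purzj ohf jnsvg
Hunk 6: at line 1 remove [dedm,msgk] add [ufsbz,sck] -> 11 lines: rue ufsbz sck ypef xclmi uhgg gska yarwh purzj ohf jnsvg

Answer: rue
ufsbz
sck
ypef
xclmi
uhgg
gska
yarwh
purzj
ohf
jnsvg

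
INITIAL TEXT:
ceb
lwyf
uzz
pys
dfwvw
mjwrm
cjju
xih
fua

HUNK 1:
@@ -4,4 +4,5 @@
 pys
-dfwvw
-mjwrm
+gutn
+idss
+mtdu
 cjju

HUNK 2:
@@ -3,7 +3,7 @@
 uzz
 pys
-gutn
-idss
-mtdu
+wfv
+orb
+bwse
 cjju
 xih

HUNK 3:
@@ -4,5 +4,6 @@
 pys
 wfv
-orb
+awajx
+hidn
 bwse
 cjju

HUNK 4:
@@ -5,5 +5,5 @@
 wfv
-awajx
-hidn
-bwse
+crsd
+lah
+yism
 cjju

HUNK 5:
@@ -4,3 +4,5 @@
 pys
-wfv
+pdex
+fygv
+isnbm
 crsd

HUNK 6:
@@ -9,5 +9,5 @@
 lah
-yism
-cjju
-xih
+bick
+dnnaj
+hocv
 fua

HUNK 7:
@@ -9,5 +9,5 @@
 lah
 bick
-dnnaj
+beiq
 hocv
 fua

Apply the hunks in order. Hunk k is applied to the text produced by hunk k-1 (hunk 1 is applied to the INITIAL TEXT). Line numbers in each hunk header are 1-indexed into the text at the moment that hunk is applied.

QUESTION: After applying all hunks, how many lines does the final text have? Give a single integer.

Hunk 1: at line 4 remove [dfwvw,mjwrm] add [gutn,idss,mtdu] -> 10 lines: ceb lwyf uzz pys gutn idss mtdu cjju xih fua
Hunk 2: at line 3 remove [gutn,idss,mtdu] add [wfv,orb,bwse] -> 10 lines: ceb lwyf uzz pys wfv orb bwse cjju xih fua
Hunk 3: at line 4 remove [orb] add [awajx,hidn] -> 11 lines: ceb lwyf uzz pys wfv awajx hidn bwse cjju xih fua
Hunk 4: at line 5 remove [awajx,hidn,bwse] add [crsd,lah,yism] -> 11 lines: ceb lwyf uzz pys wfv crsd lah yism cjju xih fua
Hunk 5: at line 4 remove [wfv] add [pdex,fygv,isnbm] -> 13 lines: ceb lwyf uzz pys pdex fygv isnbm crsd lah yism cjju xih fua
Hunk 6: at line 9 remove [yism,cjju,xih] add [bick,dnnaj,hocv] -> 13 lines: ceb lwyf uzz pys pdex fygv isnbm crsd lah bick dnnaj hocv fua
Hunk 7: at line 9 remove [dnnaj] add [beiq] -> 13 lines: ceb lwyf uzz pys pdex fygv isnbm crsd lah bick beiq hocv fua
Final line count: 13

Answer: 13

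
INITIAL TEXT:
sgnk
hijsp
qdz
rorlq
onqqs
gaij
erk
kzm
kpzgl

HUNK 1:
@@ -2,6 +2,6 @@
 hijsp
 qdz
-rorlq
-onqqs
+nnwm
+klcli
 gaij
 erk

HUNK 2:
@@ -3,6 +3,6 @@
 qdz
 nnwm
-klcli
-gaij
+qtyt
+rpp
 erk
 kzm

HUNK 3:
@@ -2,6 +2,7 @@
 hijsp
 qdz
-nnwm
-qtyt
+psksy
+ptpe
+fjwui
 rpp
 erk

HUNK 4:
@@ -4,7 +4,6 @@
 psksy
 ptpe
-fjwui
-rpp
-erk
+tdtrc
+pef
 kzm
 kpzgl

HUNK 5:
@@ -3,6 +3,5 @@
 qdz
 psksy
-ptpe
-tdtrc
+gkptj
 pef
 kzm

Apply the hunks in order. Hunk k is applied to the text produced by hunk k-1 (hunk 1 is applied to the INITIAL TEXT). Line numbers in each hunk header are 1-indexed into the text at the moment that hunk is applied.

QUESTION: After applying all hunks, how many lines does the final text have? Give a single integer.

Hunk 1: at line 2 remove [rorlq,onqqs] add [nnwm,klcli] -> 9 lines: sgnk hijsp qdz nnwm klcli gaij erk kzm kpzgl
Hunk 2: at line 3 remove [klcli,gaij] add [qtyt,rpp] -> 9 lines: sgnk hijsp qdz nnwm qtyt rpp erk kzm kpzgl
Hunk 3: at line 2 remove [nnwm,qtyt] add [psksy,ptpe,fjwui] -> 10 lines: sgnk hijsp qdz psksy ptpe fjwui rpp erk kzm kpzgl
Hunk 4: at line 4 remove [fjwui,rpp,erk] add [tdtrc,pef] -> 9 lines: sgnk hijsp qdz psksy ptpe tdtrc pef kzm kpzgl
Hunk 5: at line 3 remove [ptpe,tdtrc] add [gkptj] -> 8 lines: sgnk hijsp qdz psksy gkptj pef kzm kpzgl
Final line count: 8

Answer: 8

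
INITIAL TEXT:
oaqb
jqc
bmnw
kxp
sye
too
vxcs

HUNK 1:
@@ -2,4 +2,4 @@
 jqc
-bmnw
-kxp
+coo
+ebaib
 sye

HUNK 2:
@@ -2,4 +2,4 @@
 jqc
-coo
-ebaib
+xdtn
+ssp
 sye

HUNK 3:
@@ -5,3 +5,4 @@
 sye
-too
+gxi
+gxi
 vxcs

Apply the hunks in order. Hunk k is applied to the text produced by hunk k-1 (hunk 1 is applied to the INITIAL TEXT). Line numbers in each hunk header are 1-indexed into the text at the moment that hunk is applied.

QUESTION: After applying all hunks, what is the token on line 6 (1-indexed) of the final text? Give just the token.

Answer: gxi

Derivation:
Hunk 1: at line 2 remove [bmnw,kxp] add [coo,ebaib] -> 7 lines: oaqb jqc coo ebaib sye too vxcs
Hunk 2: at line 2 remove [coo,ebaib] add [xdtn,ssp] -> 7 lines: oaqb jqc xdtn ssp sye too vxcs
Hunk 3: at line 5 remove [too] add [gxi,gxi] -> 8 lines: oaqb jqc xdtn ssp sye gxi gxi vxcs
Final line 6: gxi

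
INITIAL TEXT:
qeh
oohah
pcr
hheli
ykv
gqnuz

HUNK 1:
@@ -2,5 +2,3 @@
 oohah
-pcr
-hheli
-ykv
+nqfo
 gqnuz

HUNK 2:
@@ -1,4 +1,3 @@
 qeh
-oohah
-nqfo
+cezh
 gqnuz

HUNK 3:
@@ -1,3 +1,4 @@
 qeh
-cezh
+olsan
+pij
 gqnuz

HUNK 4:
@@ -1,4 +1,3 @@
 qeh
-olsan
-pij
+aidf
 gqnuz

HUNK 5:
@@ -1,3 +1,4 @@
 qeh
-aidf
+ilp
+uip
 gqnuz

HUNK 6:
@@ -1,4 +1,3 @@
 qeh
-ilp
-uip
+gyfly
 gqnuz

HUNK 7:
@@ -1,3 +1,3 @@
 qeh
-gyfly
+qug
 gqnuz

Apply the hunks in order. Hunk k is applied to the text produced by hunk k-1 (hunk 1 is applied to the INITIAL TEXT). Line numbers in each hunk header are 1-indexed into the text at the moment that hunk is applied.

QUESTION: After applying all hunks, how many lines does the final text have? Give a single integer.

Hunk 1: at line 2 remove [pcr,hheli,ykv] add [nqfo] -> 4 lines: qeh oohah nqfo gqnuz
Hunk 2: at line 1 remove [oohah,nqfo] add [cezh] -> 3 lines: qeh cezh gqnuz
Hunk 3: at line 1 remove [cezh] add [olsan,pij] -> 4 lines: qeh olsan pij gqnuz
Hunk 4: at line 1 remove [olsan,pij] add [aidf] -> 3 lines: qeh aidf gqnuz
Hunk 5: at line 1 remove [aidf] add [ilp,uip] -> 4 lines: qeh ilp uip gqnuz
Hunk 6: at line 1 remove [ilp,uip] add [gyfly] -> 3 lines: qeh gyfly gqnuz
Hunk 7: at line 1 remove [gyfly] add [qug] -> 3 lines: qeh qug gqnuz
Final line count: 3

Answer: 3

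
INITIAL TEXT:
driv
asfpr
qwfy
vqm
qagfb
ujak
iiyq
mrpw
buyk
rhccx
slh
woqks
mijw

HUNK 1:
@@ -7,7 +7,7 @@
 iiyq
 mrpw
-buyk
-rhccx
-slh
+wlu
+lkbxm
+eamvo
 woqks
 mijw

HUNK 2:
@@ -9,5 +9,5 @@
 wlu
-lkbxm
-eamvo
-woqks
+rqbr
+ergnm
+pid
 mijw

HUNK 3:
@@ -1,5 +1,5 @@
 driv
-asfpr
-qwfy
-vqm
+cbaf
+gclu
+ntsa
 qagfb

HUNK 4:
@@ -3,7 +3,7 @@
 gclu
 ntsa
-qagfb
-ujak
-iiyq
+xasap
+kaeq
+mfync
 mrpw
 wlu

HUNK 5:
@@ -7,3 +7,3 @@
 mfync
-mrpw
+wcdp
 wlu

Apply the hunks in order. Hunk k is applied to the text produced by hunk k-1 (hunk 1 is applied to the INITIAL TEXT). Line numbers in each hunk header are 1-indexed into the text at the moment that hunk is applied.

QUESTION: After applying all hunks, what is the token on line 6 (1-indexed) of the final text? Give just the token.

Hunk 1: at line 7 remove [buyk,rhccx,slh] add [wlu,lkbxm,eamvo] -> 13 lines: driv asfpr qwfy vqm qagfb ujak iiyq mrpw wlu lkbxm eamvo woqks mijw
Hunk 2: at line 9 remove [lkbxm,eamvo,woqks] add [rqbr,ergnm,pid] -> 13 lines: driv asfpr qwfy vqm qagfb ujak iiyq mrpw wlu rqbr ergnm pid mijw
Hunk 3: at line 1 remove [asfpr,qwfy,vqm] add [cbaf,gclu,ntsa] -> 13 lines: driv cbaf gclu ntsa qagfb ujak iiyq mrpw wlu rqbr ergnm pid mijw
Hunk 4: at line 3 remove [qagfb,ujak,iiyq] add [xasap,kaeq,mfync] -> 13 lines: driv cbaf gclu ntsa xasap kaeq mfync mrpw wlu rqbr ergnm pid mijw
Hunk 5: at line 7 remove [mrpw] add [wcdp] -> 13 lines: driv cbaf gclu ntsa xasap kaeq mfync wcdp wlu rqbr ergnm pid mijw
Final line 6: kaeq

Answer: kaeq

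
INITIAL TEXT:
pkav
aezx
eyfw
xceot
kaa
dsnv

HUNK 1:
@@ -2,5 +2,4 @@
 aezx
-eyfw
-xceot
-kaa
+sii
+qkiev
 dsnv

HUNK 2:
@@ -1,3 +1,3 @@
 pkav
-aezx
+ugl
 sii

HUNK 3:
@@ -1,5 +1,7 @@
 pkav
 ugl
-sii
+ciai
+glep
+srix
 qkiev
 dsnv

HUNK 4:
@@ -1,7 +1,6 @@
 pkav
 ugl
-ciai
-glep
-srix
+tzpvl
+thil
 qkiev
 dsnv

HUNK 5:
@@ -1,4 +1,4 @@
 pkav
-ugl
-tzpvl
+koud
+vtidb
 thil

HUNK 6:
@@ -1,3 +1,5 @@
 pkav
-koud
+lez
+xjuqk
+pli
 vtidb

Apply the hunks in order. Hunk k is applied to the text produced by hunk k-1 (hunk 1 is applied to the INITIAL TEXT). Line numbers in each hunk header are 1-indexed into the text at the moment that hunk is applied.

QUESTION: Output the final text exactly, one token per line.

Answer: pkav
lez
xjuqk
pli
vtidb
thil
qkiev
dsnv

Derivation:
Hunk 1: at line 2 remove [eyfw,xceot,kaa] add [sii,qkiev] -> 5 lines: pkav aezx sii qkiev dsnv
Hunk 2: at line 1 remove [aezx] add [ugl] -> 5 lines: pkav ugl sii qkiev dsnv
Hunk 3: at line 1 remove [sii] add [ciai,glep,srix] -> 7 lines: pkav ugl ciai glep srix qkiev dsnv
Hunk 4: at line 1 remove [ciai,glep,srix] add [tzpvl,thil] -> 6 lines: pkav ugl tzpvl thil qkiev dsnv
Hunk 5: at line 1 remove [ugl,tzpvl] add [koud,vtidb] -> 6 lines: pkav koud vtidb thil qkiev dsnv
Hunk 6: at line 1 remove [koud] add [lez,xjuqk,pli] -> 8 lines: pkav lez xjuqk pli vtidb thil qkiev dsnv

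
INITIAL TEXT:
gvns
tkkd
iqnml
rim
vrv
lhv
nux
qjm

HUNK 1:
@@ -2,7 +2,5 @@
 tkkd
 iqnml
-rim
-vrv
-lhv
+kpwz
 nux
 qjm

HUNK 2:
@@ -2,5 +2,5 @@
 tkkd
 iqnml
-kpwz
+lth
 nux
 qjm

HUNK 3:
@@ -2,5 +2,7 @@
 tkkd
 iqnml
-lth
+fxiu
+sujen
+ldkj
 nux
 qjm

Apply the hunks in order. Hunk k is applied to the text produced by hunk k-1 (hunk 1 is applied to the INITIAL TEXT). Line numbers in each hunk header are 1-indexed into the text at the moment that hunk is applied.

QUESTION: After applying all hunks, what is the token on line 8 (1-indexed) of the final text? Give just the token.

Hunk 1: at line 2 remove [rim,vrv,lhv] add [kpwz] -> 6 lines: gvns tkkd iqnml kpwz nux qjm
Hunk 2: at line 2 remove [kpwz] add [lth] -> 6 lines: gvns tkkd iqnml lth nux qjm
Hunk 3: at line 2 remove [lth] add [fxiu,sujen,ldkj] -> 8 lines: gvns tkkd iqnml fxiu sujen ldkj nux qjm
Final line 8: qjm

Answer: qjm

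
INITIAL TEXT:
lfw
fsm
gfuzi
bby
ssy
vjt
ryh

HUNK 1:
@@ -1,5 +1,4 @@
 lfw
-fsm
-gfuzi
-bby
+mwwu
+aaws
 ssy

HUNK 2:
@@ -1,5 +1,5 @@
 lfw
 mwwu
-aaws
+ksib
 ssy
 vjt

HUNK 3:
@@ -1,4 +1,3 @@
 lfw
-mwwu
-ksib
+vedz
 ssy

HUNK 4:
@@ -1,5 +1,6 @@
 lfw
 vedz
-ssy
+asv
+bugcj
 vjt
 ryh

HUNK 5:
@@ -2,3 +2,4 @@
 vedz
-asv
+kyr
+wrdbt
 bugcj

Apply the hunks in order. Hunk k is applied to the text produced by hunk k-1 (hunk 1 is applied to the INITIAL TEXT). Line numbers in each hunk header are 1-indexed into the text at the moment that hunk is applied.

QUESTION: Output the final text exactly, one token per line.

Answer: lfw
vedz
kyr
wrdbt
bugcj
vjt
ryh

Derivation:
Hunk 1: at line 1 remove [fsm,gfuzi,bby] add [mwwu,aaws] -> 6 lines: lfw mwwu aaws ssy vjt ryh
Hunk 2: at line 1 remove [aaws] add [ksib] -> 6 lines: lfw mwwu ksib ssy vjt ryh
Hunk 3: at line 1 remove [mwwu,ksib] add [vedz] -> 5 lines: lfw vedz ssy vjt ryh
Hunk 4: at line 1 remove [ssy] add [asv,bugcj] -> 6 lines: lfw vedz asv bugcj vjt ryh
Hunk 5: at line 2 remove [asv] add [kyr,wrdbt] -> 7 lines: lfw vedz kyr wrdbt bugcj vjt ryh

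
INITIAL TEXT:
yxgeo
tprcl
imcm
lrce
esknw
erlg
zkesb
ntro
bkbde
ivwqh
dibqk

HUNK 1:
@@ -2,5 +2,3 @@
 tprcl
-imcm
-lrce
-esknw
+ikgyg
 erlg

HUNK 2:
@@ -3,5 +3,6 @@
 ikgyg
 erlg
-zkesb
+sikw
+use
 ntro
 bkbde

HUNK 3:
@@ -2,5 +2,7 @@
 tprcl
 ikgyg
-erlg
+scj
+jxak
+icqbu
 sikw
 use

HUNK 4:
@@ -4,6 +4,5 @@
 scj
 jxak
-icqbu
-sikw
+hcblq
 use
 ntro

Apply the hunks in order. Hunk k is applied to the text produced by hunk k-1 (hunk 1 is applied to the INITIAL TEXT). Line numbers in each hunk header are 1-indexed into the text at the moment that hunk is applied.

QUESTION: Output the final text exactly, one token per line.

Answer: yxgeo
tprcl
ikgyg
scj
jxak
hcblq
use
ntro
bkbde
ivwqh
dibqk

Derivation:
Hunk 1: at line 2 remove [imcm,lrce,esknw] add [ikgyg] -> 9 lines: yxgeo tprcl ikgyg erlg zkesb ntro bkbde ivwqh dibqk
Hunk 2: at line 3 remove [zkesb] add [sikw,use] -> 10 lines: yxgeo tprcl ikgyg erlg sikw use ntro bkbde ivwqh dibqk
Hunk 3: at line 2 remove [erlg] add [scj,jxak,icqbu] -> 12 lines: yxgeo tprcl ikgyg scj jxak icqbu sikw use ntro bkbde ivwqh dibqk
Hunk 4: at line 4 remove [icqbu,sikw] add [hcblq] -> 11 lines: yxgeo tprcl ikgyg scj jxak hcblq use ntro bkbde ivwqh dibqk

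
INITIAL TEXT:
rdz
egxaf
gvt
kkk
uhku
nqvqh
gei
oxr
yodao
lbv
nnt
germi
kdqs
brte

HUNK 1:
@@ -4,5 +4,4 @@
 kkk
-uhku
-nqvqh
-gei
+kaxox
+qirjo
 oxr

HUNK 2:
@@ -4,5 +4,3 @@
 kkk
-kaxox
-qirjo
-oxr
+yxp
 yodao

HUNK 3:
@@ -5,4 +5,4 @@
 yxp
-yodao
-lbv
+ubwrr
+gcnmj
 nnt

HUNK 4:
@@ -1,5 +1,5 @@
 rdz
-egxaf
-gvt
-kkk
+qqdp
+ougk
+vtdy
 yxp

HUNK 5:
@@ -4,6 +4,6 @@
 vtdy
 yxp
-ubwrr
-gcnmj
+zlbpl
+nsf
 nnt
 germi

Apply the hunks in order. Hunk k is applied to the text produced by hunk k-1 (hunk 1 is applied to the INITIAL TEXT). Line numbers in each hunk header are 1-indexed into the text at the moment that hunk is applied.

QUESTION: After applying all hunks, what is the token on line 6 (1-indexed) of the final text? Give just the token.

Hunk 1: at line 4 remove [uhku,nqvqh,gei] add [kaxox,qirjo] -> 13 lines: rdz egxaf gvt kkk kaxox qirjo oxr yodao lbv nnt germi kdqs brte
Hunk 2: at line 4 remove [kaxox,qirjo,oxr] add [yxp] -> 11 lines: rdz egxaf gvt kkk yxp yodao lbv nnt germi kdqs brte
Hunk 3: at line 5 remove [yodao,lbv] add [ubwrr,gcnmj] -> 11 lines: rdz egxaf gvt kkk yxp ubwrr gcnmj nnt germi kdqs brte
Hunk 4: at line 1 remove [egxaf,gvt,kkk] add [qqdp,ougk,vtdy] -> 11 lines: rdz qqdp ougk vtdy yxp ubwrr gcnmj nnt germi kdqs brte
Hunk 5: at line 4 remove [ubwrr,gcnmj] add [zlbpl,nsf] -> 11 lines: rdz qqdp ougk vtdy yxp zlbpl nsf nnt germi kdqs brte
Final line 6: zlbpl

Answer: zlbpl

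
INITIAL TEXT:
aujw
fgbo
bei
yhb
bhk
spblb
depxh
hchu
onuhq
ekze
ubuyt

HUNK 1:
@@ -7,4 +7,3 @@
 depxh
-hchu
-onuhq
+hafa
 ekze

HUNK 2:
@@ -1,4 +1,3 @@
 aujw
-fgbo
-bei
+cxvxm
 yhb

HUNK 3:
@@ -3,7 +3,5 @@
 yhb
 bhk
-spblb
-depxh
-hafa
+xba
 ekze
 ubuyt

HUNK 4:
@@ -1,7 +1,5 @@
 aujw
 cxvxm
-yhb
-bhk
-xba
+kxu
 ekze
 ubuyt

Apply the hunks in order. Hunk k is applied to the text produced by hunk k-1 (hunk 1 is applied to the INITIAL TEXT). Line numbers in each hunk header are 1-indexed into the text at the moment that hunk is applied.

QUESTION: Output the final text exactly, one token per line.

Hunk 1: at line 7 remove [hchu,onuhq] add [hafa] -> 10 lines: aujw fgbo bei yhb bhk spblb depxh hafa ekze ubuyt
Hunk 2: at line 1 remove [fgbo,bei] add [cxvxm] -> 9 lines: aujw cxvxm yhb bhk spblb depxh hafa ekze ubuyt
Hunk 3: at line 3 remove [spblb,depxh,hafa] add [xba] -> 7 lines: aujw cxvxm yhb bhk xba ekze ubuyt
Hunk 4: at line 1 remove [yhb,bhk,xba] add [kxu] -> 5 lines: aujw cxvxm kxu ekze ubuyt

Answer: aujw
cxvxm
kxu
ekze
ubuyt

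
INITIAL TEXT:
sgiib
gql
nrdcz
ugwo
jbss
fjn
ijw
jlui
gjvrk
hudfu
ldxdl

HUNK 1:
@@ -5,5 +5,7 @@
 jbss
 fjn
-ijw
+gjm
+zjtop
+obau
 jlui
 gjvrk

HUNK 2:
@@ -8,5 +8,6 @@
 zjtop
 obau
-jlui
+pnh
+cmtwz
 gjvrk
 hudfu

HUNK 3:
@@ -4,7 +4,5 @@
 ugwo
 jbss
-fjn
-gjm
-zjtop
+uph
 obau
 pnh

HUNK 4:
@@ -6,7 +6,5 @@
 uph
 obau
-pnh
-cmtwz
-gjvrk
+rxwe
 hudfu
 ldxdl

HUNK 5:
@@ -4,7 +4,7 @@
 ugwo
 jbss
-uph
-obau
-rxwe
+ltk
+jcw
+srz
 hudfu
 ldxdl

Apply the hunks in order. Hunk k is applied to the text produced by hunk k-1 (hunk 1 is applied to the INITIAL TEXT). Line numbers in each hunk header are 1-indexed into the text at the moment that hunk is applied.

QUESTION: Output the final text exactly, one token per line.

Answer: sgiib
gql
nrdcz
ugwo
jbss
ltk
jcw
srz
hudfu
ldxdl

Derivation:
Hunk 1: at line 5 remove [ijw] add [gjm,zjtop,obau] -> 13 lines: sgiib gql nrdcz ugwo jbss fjn gjm zjtop obau jlui gjvrk hudfu ldxdl
Hunk 2: at line 8 remove [jlui] add [pnh,cmtwz] -> 14 lines: sgiib gql nrdcz ugwo jbss fjn gjm zjtop obau pnh cmtwz gjvrk hudfu ldxdl
Hunk 3: at line 4 remove [fjn,gjm,zjtop] add [uph] -> 12 lines: sgiib gql nrdcz ugwo jbss uph obau pnh cmtwz gjvrk hudfu ldxdl
Hunk 4: at line 6 remove [pnh,cmtwz,gjvrk] add [rxwe] -> 10 lines: sgiib gql nrdcz ugwo jbss uph obau rxwe hudfu ldxdl
Hunk 5: at line 4 remove [uph,obau,rxwe] add [ltk,jcw,srz] -> 10 lines: sgiib gql nrdcz ugwo jbss ltk jcw srz hudfu ldxdl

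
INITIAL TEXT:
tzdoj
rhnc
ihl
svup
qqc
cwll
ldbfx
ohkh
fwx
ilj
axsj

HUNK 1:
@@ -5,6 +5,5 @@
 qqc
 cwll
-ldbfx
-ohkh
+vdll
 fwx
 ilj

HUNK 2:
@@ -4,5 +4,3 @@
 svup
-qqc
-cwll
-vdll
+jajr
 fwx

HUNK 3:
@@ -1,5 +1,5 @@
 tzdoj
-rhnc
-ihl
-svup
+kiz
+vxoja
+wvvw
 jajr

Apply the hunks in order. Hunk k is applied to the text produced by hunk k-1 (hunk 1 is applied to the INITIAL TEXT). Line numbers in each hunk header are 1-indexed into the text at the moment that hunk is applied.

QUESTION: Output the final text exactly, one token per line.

Answer: tzdoj
kiz
vxoja
wvvw
jajr
fwx
ilj
axsj

Derivation:
Hunk 1: at line 5 remove [ldbfx,ohkh] add [vdll] -> 10 lines: tzdoj rhnc ihl svup qqc cwll vdll fwx ilj axsj
Hunk 2: at line 4 remove [qqc,cwll,vdll] add [jajr] -> 8 lines: tzdoj rhnc ihl svup jajr fwx ilj axsj
Hunk 3: at line 1 remove [rhnc,ihl,svup] add [kiz,vxoja,wvvw] -> 8 lines: tzdoj kiz vxoja wvvw jajr fwx ilj axsj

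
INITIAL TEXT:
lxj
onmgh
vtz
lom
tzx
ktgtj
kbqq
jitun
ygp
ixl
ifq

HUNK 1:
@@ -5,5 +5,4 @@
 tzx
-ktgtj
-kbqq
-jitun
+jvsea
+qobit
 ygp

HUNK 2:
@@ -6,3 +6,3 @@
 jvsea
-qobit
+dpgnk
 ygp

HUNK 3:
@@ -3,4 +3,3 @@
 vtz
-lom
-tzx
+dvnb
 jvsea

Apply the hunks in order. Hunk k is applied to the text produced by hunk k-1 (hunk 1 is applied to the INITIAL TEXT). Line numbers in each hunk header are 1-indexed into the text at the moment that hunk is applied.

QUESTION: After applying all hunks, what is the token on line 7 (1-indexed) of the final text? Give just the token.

Hunk 1: at line 5 remove [ktgtj,kbqq,jitun] add [jvsea,qobit] -> 10 lines: lxj onmgh vtz lom tzx jvsea qobit ygp ixl ifq
Hunk 2: at line 6 remove [qobit] add [dpgnk] -> 10 lines: lxj onmgh vtz lom tzx jvsea dpgnk ygp ixl ifq
Hunk 3: at line 3 remove [lom,tzx] add [dvnb] -> 9 lines: lxj onmgh vtz dvnb jvsea dpgnk ygp ixl ifq
Final line 7: ygp

Answer: ygp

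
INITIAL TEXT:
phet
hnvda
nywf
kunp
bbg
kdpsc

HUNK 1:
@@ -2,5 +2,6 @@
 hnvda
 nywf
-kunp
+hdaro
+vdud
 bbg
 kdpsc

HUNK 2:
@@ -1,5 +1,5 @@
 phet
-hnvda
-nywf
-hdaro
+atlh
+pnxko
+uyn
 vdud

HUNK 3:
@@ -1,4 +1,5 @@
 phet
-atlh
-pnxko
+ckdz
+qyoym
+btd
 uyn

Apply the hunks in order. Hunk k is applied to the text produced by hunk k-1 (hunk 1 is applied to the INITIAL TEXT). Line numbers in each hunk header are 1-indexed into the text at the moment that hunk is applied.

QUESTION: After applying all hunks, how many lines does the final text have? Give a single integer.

Hunk 1: at line 2 remove [kunp] add [hdaro,vdud] -> 7 lines: phet hnvda nywf hdaro vdud bbg kdpsc
Hunk 2: at line 1 remove [hnvda,nywf,hdaro] add [atlh,pnxko,uyn] -> 7 lines: phet atlh pnxko uyn vdud bbg kdpsc
Hunk 3: at line 1 remove [atlh,pnxko] add [ckdz,qyoym,btd] -> 8 lines: phet ckdz qyoym btd uyn vdud bbg kdpsc
Final line count: 8

Answer: 8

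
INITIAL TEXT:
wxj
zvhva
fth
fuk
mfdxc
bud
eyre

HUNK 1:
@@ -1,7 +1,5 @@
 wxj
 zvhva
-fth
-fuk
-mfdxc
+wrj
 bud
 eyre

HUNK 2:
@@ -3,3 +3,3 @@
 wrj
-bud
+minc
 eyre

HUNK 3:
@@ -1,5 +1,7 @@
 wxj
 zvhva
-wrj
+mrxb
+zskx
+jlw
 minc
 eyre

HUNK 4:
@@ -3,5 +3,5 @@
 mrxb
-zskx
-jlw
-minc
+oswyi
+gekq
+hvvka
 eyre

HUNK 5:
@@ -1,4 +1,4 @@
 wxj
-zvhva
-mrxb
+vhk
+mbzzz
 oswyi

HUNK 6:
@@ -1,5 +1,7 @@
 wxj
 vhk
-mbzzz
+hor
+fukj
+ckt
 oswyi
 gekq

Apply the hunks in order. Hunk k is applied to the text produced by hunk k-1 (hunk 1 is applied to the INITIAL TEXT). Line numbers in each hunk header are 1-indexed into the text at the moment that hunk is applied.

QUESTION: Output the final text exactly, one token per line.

Hunk 1: at line 1 remove [fth,fuk,mfdxc] add [wrj] -> 5 lines: wxj zvhva wrj bud eyre
Hunk 2: at line 3 remove [bud] add [minc] -> 5 lines: wxj zvhva wrj minc eyre
Hunk 3: at line 1 remove [wrj] add [mrxb,zskx,jlw] -> 7 lines: wxj zvhva mrxb zskx jlw minc eyre
Hunk 4: at line 3 remove [zskx,jlw,minc] add [oswyi,gekq,hvvka] -> 7 lines: wxj zvhva mrxb oswyi gekq hvvka eyre
Hunk 5: at line 1 remove [zvhva,mrxb] add [vhk,mbzzz] -> 7 lines: wxj vhk mbzzz oswyi gekq hvvka eyre
Hunk 6: at line 1 remove [mbzzz] add [hor,fukj,ckt] -> 9 lines: wxj vhk hor fukj ckt oswyi gekq hvvka eyre

Answer: wxj
vhk
hor
fukj
ckt
oswyi
gekq
hvvka
eyre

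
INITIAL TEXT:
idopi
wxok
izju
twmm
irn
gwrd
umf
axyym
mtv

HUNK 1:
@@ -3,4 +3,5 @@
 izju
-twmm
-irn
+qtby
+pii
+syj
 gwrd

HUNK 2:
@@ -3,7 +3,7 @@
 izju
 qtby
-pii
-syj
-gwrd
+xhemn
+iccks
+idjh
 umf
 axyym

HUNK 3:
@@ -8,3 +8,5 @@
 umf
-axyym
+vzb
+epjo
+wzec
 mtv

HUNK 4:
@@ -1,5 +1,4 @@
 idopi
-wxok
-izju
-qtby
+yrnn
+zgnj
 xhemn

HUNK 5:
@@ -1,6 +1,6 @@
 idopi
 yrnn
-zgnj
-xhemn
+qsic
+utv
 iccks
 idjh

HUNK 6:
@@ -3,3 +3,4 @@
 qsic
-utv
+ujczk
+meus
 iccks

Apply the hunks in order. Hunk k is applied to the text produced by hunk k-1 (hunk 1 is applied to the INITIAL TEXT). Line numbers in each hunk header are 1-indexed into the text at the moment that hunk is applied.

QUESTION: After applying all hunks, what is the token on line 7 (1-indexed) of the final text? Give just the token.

Answer: idjh

Derivation:
Hunk 1: at line 3 remove [twmm,irn] add [qtby,pii,syj] -> 10 lines: idopi wxok izju qtby pii syj gwrd umf axyym mtv
Hunk 2: at line 3 remove [pii,syj,gwrd] add [xhemn,iccks,idjh] -> 10 lines: idopi wxok izju qtby xhemn iccks idjh umf axyym mtv
Hunk 3: at line 8 remove [axyym] add [vzb,epjo,wzec] -> 12 lines: idopi wxok izju qtby xhemn iccks idjh umf vzb epjo wzec mtv
Hunk 4: at line 1 remove [wxok,izju,qtby] add [yrnn,zgnj] -> 11 lines: idopi yrnn zgnj xhemn iccks idjh umf vzb epjo wzec mtv
Hunk 5: at line 1 remove [zgnj,xhemn] add [qsic,utv] -> 11 lines: idopi yrnn qsic utv iccks idjh umf vzb epjo wzec mtv
Hunk 6: at line 3 remove [utv] add [ujczk,meus] -> 12 lines: idopi yrnn qsic ujczk meus iccks idjh umf vzb epjo wzec mtv
Final line 7: idjh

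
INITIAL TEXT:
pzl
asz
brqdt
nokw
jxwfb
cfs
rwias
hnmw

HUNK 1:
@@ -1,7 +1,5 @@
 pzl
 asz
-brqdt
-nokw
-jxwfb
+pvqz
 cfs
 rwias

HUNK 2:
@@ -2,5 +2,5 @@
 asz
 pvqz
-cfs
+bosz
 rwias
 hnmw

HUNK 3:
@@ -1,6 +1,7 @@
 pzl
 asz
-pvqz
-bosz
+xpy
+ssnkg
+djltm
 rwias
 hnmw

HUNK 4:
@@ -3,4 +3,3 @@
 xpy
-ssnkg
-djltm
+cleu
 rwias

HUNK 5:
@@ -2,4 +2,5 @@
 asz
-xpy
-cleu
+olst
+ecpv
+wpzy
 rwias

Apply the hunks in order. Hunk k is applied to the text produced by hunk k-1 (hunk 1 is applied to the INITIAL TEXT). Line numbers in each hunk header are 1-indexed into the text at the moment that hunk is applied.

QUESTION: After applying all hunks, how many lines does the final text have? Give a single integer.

Hunk 1: at line 1 remove [brqdt,nokw,jxwfb] add [pvqz] -> 6 lines: pzl asz pvqz cfs rwias hnmw
Hunk 2: at line 2 remove [cfs] add [bosz] -> 6 lines: pzl asz pvqz bosz rwias hnmw
Hunk 3: at line 1 remove [pvqz,bosz] add [xpy,ssnkg,djltm] -> 7 lines: pzl asz xpy ssnkg djltm rwias hnmw
Hunk 4: at line 3 remove [ssnkg,djltm] add [cleu] -> 6 lines: pzl asz xpy cleu rwias hnmw
Hunk 5: at line 2 remove [xpy,cleu] add [olst,ecpv,wpzy] -> 7 lines: pzl asz olst ecpv wpzy rwias hnmw
Final line count: 7

Answer: 7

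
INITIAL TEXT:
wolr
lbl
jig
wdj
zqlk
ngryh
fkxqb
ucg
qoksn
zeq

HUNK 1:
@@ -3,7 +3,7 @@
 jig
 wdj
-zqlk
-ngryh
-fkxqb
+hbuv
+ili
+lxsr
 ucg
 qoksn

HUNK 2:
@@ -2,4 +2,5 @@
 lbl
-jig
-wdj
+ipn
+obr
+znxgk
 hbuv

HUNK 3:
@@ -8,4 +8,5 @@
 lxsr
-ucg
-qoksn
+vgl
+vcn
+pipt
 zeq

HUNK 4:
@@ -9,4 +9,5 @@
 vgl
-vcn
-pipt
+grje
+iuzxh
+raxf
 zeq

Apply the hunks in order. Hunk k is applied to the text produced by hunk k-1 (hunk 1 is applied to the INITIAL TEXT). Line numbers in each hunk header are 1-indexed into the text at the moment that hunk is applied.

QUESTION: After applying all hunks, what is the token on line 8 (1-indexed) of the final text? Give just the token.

Hunk 1: at line 3 remove [zqlk,ngryh,fkxqb] add [hbuv,ili,lxsr] -> 10 lines: wolr lbl jig wdj hbuv ili lxsr ucg qoksn zeq
Hunk 2: at line 2 remove [jig,wdj] add [ipn,obr,znxgk] -> 11 lines: wolr lbl ipn obr znxgk hbuv ili lxsr ucg qoksn zeq
Hunk 3: at line 8 remove [ucg,qoksn] add [vgl,vcn,pipt] -> 12 lines: wolr lbl ipn obr znxgk hbuv ili lxsr vgl vcn pipt zeq
Hunk 4: at line 9 remove [vcn,pipt] add [grje,iuzxh,raxf] -> 13 lines: wolr lbl ipn obr znxgk hbuv ili lxsr vgl grje iuzxh raxf zeq
Final line 8: lxsr

Answer: lxsr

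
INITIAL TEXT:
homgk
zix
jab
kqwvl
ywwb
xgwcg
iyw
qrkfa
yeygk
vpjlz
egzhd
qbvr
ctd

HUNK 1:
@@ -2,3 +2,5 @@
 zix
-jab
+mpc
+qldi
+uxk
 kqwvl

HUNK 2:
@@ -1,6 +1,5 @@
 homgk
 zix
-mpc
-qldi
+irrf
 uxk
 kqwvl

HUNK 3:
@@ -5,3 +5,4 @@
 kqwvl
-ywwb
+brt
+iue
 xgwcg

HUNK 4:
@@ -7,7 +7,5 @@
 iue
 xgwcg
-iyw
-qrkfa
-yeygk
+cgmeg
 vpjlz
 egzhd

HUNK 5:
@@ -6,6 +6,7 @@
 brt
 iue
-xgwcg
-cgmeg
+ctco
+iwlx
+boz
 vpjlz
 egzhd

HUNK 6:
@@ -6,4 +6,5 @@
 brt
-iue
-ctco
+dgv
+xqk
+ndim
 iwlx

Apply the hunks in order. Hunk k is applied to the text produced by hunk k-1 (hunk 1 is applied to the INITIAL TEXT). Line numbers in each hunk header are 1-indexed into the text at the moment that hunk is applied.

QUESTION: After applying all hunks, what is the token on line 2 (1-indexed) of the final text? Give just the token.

Answer: zix

Derivation:
Hunk 1: at line 2 remove [jab] add [mpc,qldi,uxk] -> 15 lines: homgk zix mpc qldi uxk kqwvl ywwb xgwcg iyw qrkfa yeygk vpjlz egzhd qbvr ctd
Hunk 2: at line 1 remove [mpc,qldi] add [irrf] -> 14 lines: homgk zix irrf uxk kqwvl ywwb xgwcg iyw qrkfa yeygk vpjlz egzhd qbvr ctd
Hunk 3: at line 5 remove [ywwb] add [brt,iue] -> 15 lines: homgk zix irrf uxk kqwvl brt iue xgwcg iyw qrkfa yeygk vpjlz egzhd qbvr ctd
Hunk 4: at line 7 remove [iyw,qrkfa,yeygk] add [cgmeg] -> 13 lines: homgk zix irrf uxk kqwvl brt iue xgwcg cgmeg vpjlz egzhd qbvr ctd
Hunk 5: at line 6 remove [xgwcg,cgmeg] add [ctco,iwlx,boz] -> 14 lines: homgk zix irrf uxk kqwvl brt iue ctco iwlx boz vpjlz egzhd qbvr ctd
Hunk 6: at line 6 remove [iue,ctco] add [dgv,xqk,ndim] -> 15 lines: homgk zix irrf uxk kqwvl brt dgv xqk ndim iwlx boz vpjlz egzhd qbvr ctd
Final line 2: zix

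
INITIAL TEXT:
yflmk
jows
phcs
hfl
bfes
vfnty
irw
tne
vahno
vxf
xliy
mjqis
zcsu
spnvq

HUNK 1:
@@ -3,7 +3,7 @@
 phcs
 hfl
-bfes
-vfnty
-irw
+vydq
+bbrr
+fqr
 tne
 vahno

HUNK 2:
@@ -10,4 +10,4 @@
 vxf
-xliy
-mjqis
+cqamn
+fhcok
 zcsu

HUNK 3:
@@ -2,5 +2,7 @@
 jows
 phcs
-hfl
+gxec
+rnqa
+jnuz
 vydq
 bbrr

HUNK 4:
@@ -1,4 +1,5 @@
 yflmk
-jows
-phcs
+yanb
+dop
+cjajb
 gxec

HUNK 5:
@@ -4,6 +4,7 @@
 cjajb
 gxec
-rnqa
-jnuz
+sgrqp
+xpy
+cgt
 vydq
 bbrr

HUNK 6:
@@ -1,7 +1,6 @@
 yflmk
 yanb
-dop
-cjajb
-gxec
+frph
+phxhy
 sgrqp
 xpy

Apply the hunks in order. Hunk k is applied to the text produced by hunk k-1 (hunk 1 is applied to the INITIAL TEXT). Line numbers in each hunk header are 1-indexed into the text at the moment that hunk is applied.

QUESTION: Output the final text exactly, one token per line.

Hunk 1: at line 3 remove [bfes,vfnty,irw] add [vydq,bbrr,fqr] -> 14 lines: yflmk jows phcs hfl vydq bbrr fqr tne vahno vxf xliy mjqis zcsu spnvq
Hunk 2: at line 10 remove [xliy,mjqis] add [cqamn,fhcok] -> 14 lines: yflmk jows phcs hfl vydq bbrr fqr tne vahno vxf cqamn fhcok zcsu spnvq
Hunk 3: at line 2 remove [hfl] add [gxec,rnqa,jnuz] -> 16 lines: yflmk jows phcs gxec rnqa jnuz vydq bbrr fqr tne vahno vxf cqamn fhcok zcsu spnvq
Hunk 4: at line 1 remove [jows,phcs] add [yanb,dop,cjajb] -> 17 lines: yflmk yanb dop cjajb gxec rnqa jnuz vydq bbrr fqr tne vahno vxf cqamn fhcok zcsu spnvq
Hunk 5: at line 4 remove [rnqa,jnuz] add [sgrqp,xpy,cgt] -> 18 lines: yflmk yanb dop cjajb gxec sgrqp xpy cgt vydq bbrr fqr tne vahno vxf cqamn fhcok zcsu spnvq
Hunk 6: at line 1 remove [dop,cjajb,gxec] add [frph,phxhy] -> 17 lines: yflmk yanb frph phxhy sgrqp xpy cgt vydq bbrr fqr tne vahno vxf cqamn fhcok zcsu spnvq

Answer: yflmk
yanb
frph
phxhy
sgrqp
xpy
cgt
vydq
bbrr
fqr
tne
vahno
vxf
cqamn
fhcok
zcsu
spnvq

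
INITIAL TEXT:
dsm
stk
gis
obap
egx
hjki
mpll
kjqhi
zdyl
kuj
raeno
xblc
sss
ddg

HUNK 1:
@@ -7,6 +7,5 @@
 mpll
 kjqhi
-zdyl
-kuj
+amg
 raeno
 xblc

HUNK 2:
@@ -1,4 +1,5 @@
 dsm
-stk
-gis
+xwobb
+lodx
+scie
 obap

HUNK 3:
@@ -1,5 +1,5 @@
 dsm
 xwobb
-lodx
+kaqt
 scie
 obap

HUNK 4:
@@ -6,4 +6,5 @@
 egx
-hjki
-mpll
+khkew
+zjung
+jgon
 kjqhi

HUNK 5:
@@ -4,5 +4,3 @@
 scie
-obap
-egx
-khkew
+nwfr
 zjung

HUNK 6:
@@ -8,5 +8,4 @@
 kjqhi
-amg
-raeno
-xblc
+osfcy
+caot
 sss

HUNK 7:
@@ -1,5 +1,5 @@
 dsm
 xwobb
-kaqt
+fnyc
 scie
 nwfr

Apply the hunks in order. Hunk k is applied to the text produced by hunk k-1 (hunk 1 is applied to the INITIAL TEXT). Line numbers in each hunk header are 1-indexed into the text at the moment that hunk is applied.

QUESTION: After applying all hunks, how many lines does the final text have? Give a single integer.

Hunk 1: at line 7 remove [zdyl,kuj] add [amg] -> 13 lines: dsm stk gis obap egx hjki mpll kjqhi amg raeno xblc sss ddg
Hunk 2: at line 1 remove [stk,gis] add [xwobb,lodx,scie] -> 14 lines: dsm xwobb lodx scie obap egx hjki mpll kjqhi amg raeno xblc sss ddg
Hunk 3: at line 1 remove [lodx] add [kaqt] -> 14 lines: dsm xwobb kaqt scie obap egx hjki mpll kjqhi amg raeno xblc sss ddg
Hunk 4: at line 6 remove [hjki,mpll] add [khkew,zjung,jgon] -> 15 lines: dsm xwobb kaqt scie obap egx khkew zjung jgon kjqhi amg raeno xblc sss ddg
Hunk 5: at line 4 remove [obap,egx,khkew] add [nwfr] -> 13 lines: dsm xwobb kaqt scie nwfr zjung jgon kjqhi amg raeno xblc sss ddg
Hunk 6: at line 8 remove [amg,raeno,xblc] add [osfcy,caot] -> 12 lines: dsm xwobb kaqt scie nwfr zjung jgon kjqhi osfcy caot sss ddg
Hunk 7: at line 1 remove [kaqt] add [fnyc] -> 12 lines: dsm xwobb fnyc scie nwfr zjung jgon kjqhi osfcy caot sss ddg
Final line count: 12

Answer: 12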